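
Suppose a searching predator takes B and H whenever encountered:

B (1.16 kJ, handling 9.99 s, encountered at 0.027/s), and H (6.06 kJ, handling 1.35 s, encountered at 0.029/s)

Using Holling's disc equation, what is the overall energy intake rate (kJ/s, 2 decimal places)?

R = Σλ_iE_i / (1 + Σλ_ih_i)
Numerator: 0.027×1.16 + 0.029×6.06 = 0.2071
Denominator: 1 + 0.027×9.99 + 0.029×1.35 = 1.309
R = 0.2071/1.309 = 0.1582 kJ/s

0.16 kJ/s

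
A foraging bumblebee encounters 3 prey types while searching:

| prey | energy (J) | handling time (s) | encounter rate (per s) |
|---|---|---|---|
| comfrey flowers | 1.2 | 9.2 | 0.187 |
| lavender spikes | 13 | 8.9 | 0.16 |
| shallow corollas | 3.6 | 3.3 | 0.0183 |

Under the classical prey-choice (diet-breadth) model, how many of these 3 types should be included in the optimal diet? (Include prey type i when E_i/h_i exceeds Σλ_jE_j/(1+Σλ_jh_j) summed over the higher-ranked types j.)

Rank by E/h (J/s): lavender spikes 1.46, shallow corollas 1.09, comfrey flowers 0.13. Include each in turn until the next type's E/h falls below the running intake rate.
Rate on top 1: 0.8581. shallow corollas: 1.09 > 0.8581 → include.
Rate on top 2: 0.8637. comfrey flowers: 0.13 < 0.8637 → exclude; stop.
Optimal diet: lavender spikes, shallow corollas — 2 of 3 types.

2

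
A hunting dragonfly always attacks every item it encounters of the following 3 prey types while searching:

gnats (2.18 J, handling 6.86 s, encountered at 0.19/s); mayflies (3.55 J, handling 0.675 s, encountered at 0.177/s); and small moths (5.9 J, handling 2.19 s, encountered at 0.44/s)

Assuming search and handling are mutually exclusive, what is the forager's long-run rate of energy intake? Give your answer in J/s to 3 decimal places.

Energy encountered per unit search time: 0.19×2.18 + 0.177×3.55 + 0.44×5.9 = 3.639 J/s.
Handling time per unit search time: 0.19×6.86 + 0.177×0.675 + 0.44×2.19 = 2.386.
Rate = 3.639/(1 + 2.386) = 1.074 J/s.

1.074 J/s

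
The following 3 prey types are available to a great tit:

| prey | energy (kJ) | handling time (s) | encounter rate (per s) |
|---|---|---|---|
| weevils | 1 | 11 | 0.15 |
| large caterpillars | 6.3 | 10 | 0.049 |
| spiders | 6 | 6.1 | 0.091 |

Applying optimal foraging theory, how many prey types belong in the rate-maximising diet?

Profitabilities (E/h, kJ/s): spiders 0.984, large caterpillars 0.63, weevils 0.0909. Add prey in this order while the next type's profitability exceeds the intake rate on those already taken.
Rate on top 1: 0.3511. large caterpillars: 0.63 > 0.3511 → include.
Rate on top 2: 0.4179. weevils: 0.0909 < 0.4179 → exclude; stop.
Optimal diet: spiders, large caterpillars — 2 of 3 types.

2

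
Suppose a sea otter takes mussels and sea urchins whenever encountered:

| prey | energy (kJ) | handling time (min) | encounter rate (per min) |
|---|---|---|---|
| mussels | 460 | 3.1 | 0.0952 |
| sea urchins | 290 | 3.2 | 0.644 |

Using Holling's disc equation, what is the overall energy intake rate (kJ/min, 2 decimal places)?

68.70 kJ/min

R = Σλ_iE_i / (1 + Σλ_ih_i)
Numerator: 0.0952×460 + 0.644×290 = 230.6
Denominator: 1 + 0.0952×3.1 + 0.644×3.2 = 3.356
R = 230.6/3.356 = 68.7 kJ/min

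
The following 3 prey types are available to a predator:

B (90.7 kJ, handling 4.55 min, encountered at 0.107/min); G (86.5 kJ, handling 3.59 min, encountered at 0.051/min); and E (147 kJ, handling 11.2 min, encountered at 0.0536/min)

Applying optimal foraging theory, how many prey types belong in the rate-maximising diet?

E/h in descending order: G 24.1, B 19.9, E 13.1 kJ/min. The optimal diet is the largest prefix of this list for which every included type satisfies E_i/h_i > R on the types above it.
Rate on top 1: 3.729. B: 19.9 > 3.729 → include.
Rate on top 2: 8.453. E: 13.1 > 8.453 → include.
Optimal diet: G, B, E — 3 of 3 types.

3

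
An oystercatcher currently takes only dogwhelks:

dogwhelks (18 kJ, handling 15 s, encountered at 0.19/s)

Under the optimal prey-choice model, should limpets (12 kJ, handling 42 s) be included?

On dogwhelks alone, R = ΣλE/(1+Σλh) = 3.42/3.85 = 0.8883 kJ/s.
limpets: E/h = 12/42 = 0.2857 kJ/s.
0.2857 < 0.8883, so adding limpets would lower the average — exclude it.

No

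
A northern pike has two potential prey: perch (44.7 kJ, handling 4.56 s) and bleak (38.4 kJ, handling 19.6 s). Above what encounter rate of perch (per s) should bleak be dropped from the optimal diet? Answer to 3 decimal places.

Drop bleak once their profitability E₂/h₂ falls below the rate achievable on perch alone: E₂/h₂ = λE₁/(1 + λh₁).
Solve for λ: λE₁h₂ = E₂(1 + λh₁) → λ(E₁h₂ − E₂h₁) = E₂ → λ = E₂/(E₁h₂ − E₂h₁).
λ = 38.4/(44.7×19.6 − 38.4×4.56) = 38.4/701 = 0.05478 per s.

0.055 per s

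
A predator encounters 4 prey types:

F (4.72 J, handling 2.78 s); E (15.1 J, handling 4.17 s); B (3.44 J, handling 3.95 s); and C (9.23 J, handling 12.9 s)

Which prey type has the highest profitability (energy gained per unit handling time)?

E

In descending order of E/h:
E: 15.1/4.17 = 3.62 J/s
F: 4.72/2.78 = 1.7 J/s
B: 3.44/3.95 = 0.871 J/s
C: 9.23/12.9 = 0.716 J/s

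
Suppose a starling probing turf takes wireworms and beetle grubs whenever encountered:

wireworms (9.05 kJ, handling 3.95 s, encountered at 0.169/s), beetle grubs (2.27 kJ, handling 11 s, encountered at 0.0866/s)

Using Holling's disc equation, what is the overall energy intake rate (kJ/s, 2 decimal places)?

0.66 kJ/s

Energy encountered per unit search time: 0.169×9.05 + 0.0866×2.27 = 1.726 kJ/s.
Handling time per unit search time: 0.169×3.95 + 0.0866×11 = 1.62.
Rate = 1.726/(1 + 1.62) = 0.6588 kJ/s.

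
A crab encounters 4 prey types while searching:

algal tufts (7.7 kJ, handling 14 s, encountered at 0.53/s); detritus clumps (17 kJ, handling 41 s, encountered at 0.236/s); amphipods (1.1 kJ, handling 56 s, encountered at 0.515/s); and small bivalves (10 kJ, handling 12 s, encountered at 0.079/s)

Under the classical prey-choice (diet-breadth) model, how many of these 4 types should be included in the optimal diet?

E/h in descending order: small bivalves 0.833, algal tufts 0.55, detritus clumps 0.415, amphipods 0.0196 kJ/s. The optimal diet is the largest prefix of this list for which every included type satisfies E_i/h_i > R on the types above it.
Rate on top 1: 0.4055. algal tufts: 0.55 > 0.4055 → include.
Rate on top 2: 0.52. detritus clumps: 0.415 < 0.52 → exclude; stop.
Optimal diet: small bivalves, algal tufts — 2 of 4 types.

2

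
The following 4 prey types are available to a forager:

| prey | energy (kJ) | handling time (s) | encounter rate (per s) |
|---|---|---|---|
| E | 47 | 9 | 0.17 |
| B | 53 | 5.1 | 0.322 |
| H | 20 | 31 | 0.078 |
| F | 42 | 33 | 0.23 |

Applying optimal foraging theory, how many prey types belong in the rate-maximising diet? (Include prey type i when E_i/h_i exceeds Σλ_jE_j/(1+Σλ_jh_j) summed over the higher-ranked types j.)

E/h in descending order: B 10.4, E 5.22, F 1.27, H 0.645 kJ/s. The optimal diet is the largest prefix of this list for which every included type satisfies E_i/h_i > R on the types above it.
Rate on top 1: 6.459. E: 5.22 < 6.459 → exclude; stop.
Optimal diet: B — 1 of 4 types.

1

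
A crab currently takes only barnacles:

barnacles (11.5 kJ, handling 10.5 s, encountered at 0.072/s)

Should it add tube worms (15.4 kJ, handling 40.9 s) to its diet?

No

On barnacles alone, R = ΣλE/(1+Σλh) = 0.828/1.756 = 0.4715 kJ/s.
tube worms: E/h = 15.4/40.9 = 0.3765 kJ/s.
Since 0.3765 < R, time spent handling tube worms is better spent searching.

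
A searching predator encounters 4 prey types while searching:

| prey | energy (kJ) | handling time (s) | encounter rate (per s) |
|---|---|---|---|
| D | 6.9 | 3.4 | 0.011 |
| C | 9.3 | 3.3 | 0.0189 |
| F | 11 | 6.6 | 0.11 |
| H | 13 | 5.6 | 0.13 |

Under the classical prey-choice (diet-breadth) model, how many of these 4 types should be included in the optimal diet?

4

E/h in descending order: C 2.82, H 2.32, D 2.03, F 1.67 kJ/s. The optimal diet is the largest prefix of this list for which every included type satisfies E_i/h_i > R on the types above it.
Rate on top 1: 0.1655. H: 2.32 > 0.1655 → include.
Rate on top 2: 1.042. D: 2.03 > 1.042 → include.
Rate on top 3: 1.062. F: 1.67 > 1.062 → include.
Optimal diet: C, H, D, F — 4 of 4 types.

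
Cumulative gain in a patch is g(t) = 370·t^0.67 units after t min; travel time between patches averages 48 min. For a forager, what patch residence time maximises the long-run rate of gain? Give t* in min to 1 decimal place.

97.5 min

By the marginal value theorem, leave when the instantaneous gain rate g'(t) equals the habitat-wide average g(t)/(T + t).
g'(t) = 0.67·370·t^-0.33. Setting 0.67·370·t^-0.33 = 370·t^0.67/(48+t) gives 0.67(48+t) = t, so 0.33·t = 0.67×48.
t* = 0.67×48/0.33 = 97.45 min.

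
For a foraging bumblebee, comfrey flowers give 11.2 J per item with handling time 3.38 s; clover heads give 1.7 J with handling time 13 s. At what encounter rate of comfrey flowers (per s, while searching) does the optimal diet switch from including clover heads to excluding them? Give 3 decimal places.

At the threshold, the rate on comfrey flowers alone equals the profitability of clover heads: λ·11.2/(1 + λ·3.38) = 1.7/13 = 0.1308.
Rearranging, λ(11.2 − 0.1308×3.38) = 0.1308, so λ = 0.1308/10.76 = 0.01216 per s.

0.012 per s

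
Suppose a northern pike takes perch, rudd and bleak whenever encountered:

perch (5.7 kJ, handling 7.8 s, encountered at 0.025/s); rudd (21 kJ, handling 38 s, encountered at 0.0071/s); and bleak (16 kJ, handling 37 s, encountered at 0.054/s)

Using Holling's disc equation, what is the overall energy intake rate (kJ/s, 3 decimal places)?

0.334 kJ/s

Energy encountered per unit search time: 0.025×5.7 + 0.0071×21 + 0.054×16 = 1.156 kJ/s.
Handling time per unit search time: 0.025×7.8 + 0.0071×38 + 0.054×37 = 2.463.
Rate = 1.156/(1 + 2.463) = 0.3337 kJ/s.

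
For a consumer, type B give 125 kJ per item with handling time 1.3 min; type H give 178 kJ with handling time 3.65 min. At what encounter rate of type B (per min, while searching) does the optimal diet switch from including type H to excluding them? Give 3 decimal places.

The zero-one rule: include type H iff E₂/h₂ > λE₁/(1+λh₁). Equality gives the switch point.
λE₁h₂ = E₂ + λE₂h₁ ⇒ λ = E₂/(E₁h₂ − E₂h₁) = 178/(456.2 − 231.4) = 0.7916 per min.

0.792 per min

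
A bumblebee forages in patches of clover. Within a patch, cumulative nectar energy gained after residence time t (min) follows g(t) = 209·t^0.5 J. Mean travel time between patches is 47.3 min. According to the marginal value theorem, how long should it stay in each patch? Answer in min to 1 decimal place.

47.3 min

Maximise g(t)/(T+t): set derivative to zero → g'(t)(T+t) = g(t).
g'(t) = 0.5·209·t^-0.5. Setting 0.5·209·t^-0.5 = 209·t^0.5/(47.3+t) gives 0.5(47.3+t) = t, so 0.50·t = 0.5×47.3.
t* = 0.5×47.3/0.50 = 47.3 min.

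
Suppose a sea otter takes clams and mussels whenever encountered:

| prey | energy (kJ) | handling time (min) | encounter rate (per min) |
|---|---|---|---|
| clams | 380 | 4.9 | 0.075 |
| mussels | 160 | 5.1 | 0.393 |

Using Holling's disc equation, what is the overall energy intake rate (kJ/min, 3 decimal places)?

27.101 kJ/min

Energy encountered per unit search time: 0.075×380 + 0.393×160 = 91.38 kJ/min.
Handling time per unit search time: 0.075×4.9 + 0.393×5.1 = 2.372.
Rate = 91.38/(1 + 2.372) = 27.1 kJ/min.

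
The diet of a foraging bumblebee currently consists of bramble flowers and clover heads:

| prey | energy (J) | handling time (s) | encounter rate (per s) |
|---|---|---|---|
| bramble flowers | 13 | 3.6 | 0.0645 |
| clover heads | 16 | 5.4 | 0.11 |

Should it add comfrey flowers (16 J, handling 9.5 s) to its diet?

On bramble flowers and clover heads alone, R = ΣλE/(1+Σλh) = 2.599/1.826 = 1.423 J/s.
comfrey flowers: E/h = 16/9.5 = 1.684 J/s.
Since 1.684 > R, including comfrey flowers increases the long-run rate.

Yes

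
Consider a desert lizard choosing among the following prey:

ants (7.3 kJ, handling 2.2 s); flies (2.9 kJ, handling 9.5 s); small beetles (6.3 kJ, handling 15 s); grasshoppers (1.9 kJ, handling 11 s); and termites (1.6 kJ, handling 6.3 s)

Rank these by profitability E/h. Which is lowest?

Profitability E/h (kJ/s): ants = 7.3/2.2 = 3.32, flies = 2.9/9.5 = 0.305, small beetles = 6.3/15 = 0.42, grasshoppers = 1.9/11 = 0.173, termites = 1.6/6.3 = 0.254.
Ranked: ants > small beetles > flies > termites > grasshoppers.

grasshoppers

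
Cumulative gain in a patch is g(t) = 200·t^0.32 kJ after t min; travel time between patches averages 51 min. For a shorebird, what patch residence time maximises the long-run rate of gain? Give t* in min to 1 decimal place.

24.0 min

Optimal t* satisfies g'(t*) = g(t*)/(T + t*).
g'(t) = 0.32·200·t^-0.68. Setting 0.32·200·t^-0.68 = 200·t^0.32/(51+t) gives 0.32(51+t) = t, so 0.68·t = 0.32×51.
t* = 0.32×51/0.68 = 24 min.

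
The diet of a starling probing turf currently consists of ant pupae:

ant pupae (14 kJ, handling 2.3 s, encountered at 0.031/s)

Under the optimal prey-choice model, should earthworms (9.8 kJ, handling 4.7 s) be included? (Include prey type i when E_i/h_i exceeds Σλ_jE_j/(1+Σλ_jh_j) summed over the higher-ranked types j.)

Yes

Intake rate on the current diet: R = (0.031×14) / (1 + 0.031×2.3) = 0.434/1.071 = 0.4051 kJ/s.
Profitability of earthworms: 9.8/4.7 = 2.085 kJ/s.
2.085 > 0.4051, so adding earthworms raises the average — include it.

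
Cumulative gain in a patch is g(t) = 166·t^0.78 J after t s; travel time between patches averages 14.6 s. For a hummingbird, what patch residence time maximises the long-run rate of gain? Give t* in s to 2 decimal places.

51.76 s

Optimal t* satisfies g'(t*) = g(t*)/(T + t*).
g'(t) = 0.78·166·t^-0.22. Setting 0.78·166·t^-0.22 = 166·t^0.78/(14.6+t) gives 0.78(14.6+t) = t, so 0.22·t = 0.78×14.6.
t* = 0.78×14.6/0.22 = 51.76 s.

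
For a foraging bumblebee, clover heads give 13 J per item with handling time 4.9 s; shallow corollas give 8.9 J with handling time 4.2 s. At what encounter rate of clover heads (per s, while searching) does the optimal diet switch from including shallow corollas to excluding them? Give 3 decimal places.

0.810 per s

The zero-one rule: include shallow corollas iff E₂/h₂ > λE₁/(1+λh₁). Equality gives the switch point.
λE₁h₂ = E₂ + λE₂h₁ ⇒ λ = E₂/(E₁h₂ − E₂h₁) = 8.9/(54.6 − 43.61) = 0.8098 per s.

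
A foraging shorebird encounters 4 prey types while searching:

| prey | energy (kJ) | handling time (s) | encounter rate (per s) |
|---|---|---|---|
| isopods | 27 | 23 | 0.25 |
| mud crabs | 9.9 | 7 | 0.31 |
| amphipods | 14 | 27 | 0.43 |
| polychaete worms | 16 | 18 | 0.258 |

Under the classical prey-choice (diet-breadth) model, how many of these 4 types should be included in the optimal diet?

E/h in descending order: mud crabs 1.41, isopods 1.17, polychaete worms 0.889, amphipods 0.519 kJ/s. The optimal diet is the largest prefix of this list for which every included type satisfies E_i/h_i > R on the types above it.
Rate on top 1: 0.9681. isopods: 1.17 > 0.9681 → include.
Rate on top 2: 1.101. polychaete worms: 0.889 < 1.101 → exclude; stop.
Optimal diet: mud crabs, isopods — 2 of 4 types.

2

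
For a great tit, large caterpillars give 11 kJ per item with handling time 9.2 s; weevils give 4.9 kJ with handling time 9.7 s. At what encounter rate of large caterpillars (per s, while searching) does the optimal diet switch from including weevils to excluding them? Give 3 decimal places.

At the threshold, the rate on large caterpillars alone equals the profitability of weevils: λ·11/(1 + λ·9.2) = 4.9/9.7 = 0.5052.
Rearranging, λ(11 − 0.5052×9.2) = 0.5052, so λ = 0.5052/6.353 = 0.07952 per s.

0.080 per s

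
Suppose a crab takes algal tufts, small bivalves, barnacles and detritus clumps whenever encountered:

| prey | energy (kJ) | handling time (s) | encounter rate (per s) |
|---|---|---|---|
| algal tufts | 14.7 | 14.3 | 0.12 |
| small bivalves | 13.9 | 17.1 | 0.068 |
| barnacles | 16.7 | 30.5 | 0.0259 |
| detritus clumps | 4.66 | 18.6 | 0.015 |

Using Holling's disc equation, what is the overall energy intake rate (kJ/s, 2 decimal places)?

R = (0.12×14.7 + 0.068×13.9 + 0.0259×16.7 + 0.015×4.66) / (1 + 0.12×14.3 + 0.068×17.1 + 0.0259×30.5 + 0.015×18.6) = 3.212/4.948 = 0.6491 kJ/s.

0.65 kJ/s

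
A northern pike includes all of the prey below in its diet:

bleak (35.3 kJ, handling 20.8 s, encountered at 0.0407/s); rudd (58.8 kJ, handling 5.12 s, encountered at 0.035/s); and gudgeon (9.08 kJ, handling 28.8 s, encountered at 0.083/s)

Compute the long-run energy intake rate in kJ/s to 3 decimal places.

0.962 kJ/s

R = (0.0407×35.3 + 0.035×58.8 + 0.083×9.08) / (1 + 0.0407×20.8 + 0.035×5.12 + 0.083×28.8) = 4.248/4.416 = 0.962 kJ/s.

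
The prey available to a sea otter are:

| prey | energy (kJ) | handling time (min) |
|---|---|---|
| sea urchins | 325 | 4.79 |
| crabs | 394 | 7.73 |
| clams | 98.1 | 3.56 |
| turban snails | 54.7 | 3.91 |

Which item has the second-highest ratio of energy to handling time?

crabs

In descending order of E/h:
sea urchins: 325/4.79 = 67.8 kJ/min
crabs: 394/7.73 = 51 kJ/min
clams: 98.1/3.56 = 27.6 kJ/min
turban snails: 54.7/3.91 = 14 kJ/min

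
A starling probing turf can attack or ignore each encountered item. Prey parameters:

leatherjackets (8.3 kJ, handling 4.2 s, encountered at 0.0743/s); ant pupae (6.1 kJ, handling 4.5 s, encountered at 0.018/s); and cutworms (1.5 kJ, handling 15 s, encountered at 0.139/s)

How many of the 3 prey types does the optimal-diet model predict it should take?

E/h in descending order: leatherjackets 1.98, ant pupae 1.36, cutworms 0.1 kJ/s. The optimal diet is the largest prefix of this list for which every included type satisfies E_i/h_i > R on the types above it.
Rate on top 1: 0.47. ant pupae: 1.36 > 0.47 → include.
Rate on top 2: 0.5215. cutworms: 0.1 < 0.5215 → exclude; stop.
Optimal diet: leatherjackets, ant pupae — 2 of 3 types.

2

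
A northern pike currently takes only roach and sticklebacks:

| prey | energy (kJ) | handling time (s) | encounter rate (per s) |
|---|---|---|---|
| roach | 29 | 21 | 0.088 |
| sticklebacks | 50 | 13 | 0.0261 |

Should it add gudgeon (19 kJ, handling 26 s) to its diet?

Current rate: (0.088×29 + 0.0261×50)/(1 + 0.088×21 + 0.0261×13) = 1.21 kJ/s.
Profitability of gudgeon: 19/26 = 0.7308 kJ/s.
Since 0.7308 < R, time spent handling gudgeon is better spent searching.

No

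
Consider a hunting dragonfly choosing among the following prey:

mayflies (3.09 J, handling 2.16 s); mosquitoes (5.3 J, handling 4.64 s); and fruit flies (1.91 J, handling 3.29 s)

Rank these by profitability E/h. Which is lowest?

fruit flies

In descending order of E/h:
mayflies: 3.09/2.16 = 1.43 J/s
mosquitoes: 5.3/4.64 = 1.14 J/s
fruit flies: 1.91/3.29 = 0.581 J/s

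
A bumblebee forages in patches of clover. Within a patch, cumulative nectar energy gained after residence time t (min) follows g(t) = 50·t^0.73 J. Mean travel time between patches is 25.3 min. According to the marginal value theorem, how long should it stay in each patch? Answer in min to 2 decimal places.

By the marginal value theorem, leave when the instantaneous gain rate g'(t) equals the habitat-wide average g(t)/(T + t).
g'(t) = 0.73·50·t^-0.27. Setting 0.73·50·t^-0.27 = 50·t^0.73/(25.3+t) gives 0.73(25.3+t) = t, so 0.27·t = 0.73×25.3.
t* = 0.73×25.3/0.27 = 68.4 min.

68.40 min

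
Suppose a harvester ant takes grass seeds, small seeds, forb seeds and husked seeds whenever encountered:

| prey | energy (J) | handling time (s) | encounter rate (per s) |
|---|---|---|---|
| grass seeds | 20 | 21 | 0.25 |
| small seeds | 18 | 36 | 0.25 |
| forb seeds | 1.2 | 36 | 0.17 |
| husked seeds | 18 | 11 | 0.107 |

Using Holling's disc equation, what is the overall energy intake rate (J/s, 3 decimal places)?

R = Σλ_iE_i / (1 + Σλ_ih_i)
Numerator: 0.25×20 + 0.25×18 + 0.17×1.2 + 0.107×18 = 11.63
Denominator: 1 + 0.25×21 + 0.25×36 + 0.17×36 + 0.107×11 = 22.55
R = 11.63/22.55 = 0.5158 J/s

0.516 J/s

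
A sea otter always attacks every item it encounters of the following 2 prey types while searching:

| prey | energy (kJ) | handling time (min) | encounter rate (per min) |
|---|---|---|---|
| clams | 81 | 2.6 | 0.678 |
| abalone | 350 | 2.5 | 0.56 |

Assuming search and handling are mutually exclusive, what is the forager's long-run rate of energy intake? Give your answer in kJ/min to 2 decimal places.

R = Σλ_iE_i / (1 + Σλ_ih_i)
Numerator: 0.678×81 + 0.56×350 = 250.9
Denominator: 1 + 0.678×2.6 + 0.56×2.5 = 4.163
R = 250.9/4.163 = 60.28 kJ/min

60.28 kJ/min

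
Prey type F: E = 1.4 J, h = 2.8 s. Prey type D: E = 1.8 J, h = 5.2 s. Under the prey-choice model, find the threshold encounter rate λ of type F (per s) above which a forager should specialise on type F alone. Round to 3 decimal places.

0.804 per s

At the threshold, the rate on type F alone equals the profitability of type D: λ·1.4/(1 + λ·2.8) = 1.8/5.2 = 0.3462.
Rearranging, λ(1.4 − 0.3462×2.8) = 0.3462, so λ = 0.3462/0.4308 = 0.8036 per s.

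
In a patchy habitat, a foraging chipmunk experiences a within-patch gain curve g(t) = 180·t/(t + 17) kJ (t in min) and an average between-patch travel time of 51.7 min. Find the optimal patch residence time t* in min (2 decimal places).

29.65 min

By the marginal value theorem, leave when the instantaneous gain rate g'(t) equals the habitat-wide average g(t)/(T + t).
g'(t) = 180·17/(t + 17)². Setting 180·17/(t+17)² = 180t/[(t+17)(51.7+t)] gives 17(51.7+t) = t(t+17), so t² = 17×51.7 = 878.9.
t* = √878.9 = 29.65 min.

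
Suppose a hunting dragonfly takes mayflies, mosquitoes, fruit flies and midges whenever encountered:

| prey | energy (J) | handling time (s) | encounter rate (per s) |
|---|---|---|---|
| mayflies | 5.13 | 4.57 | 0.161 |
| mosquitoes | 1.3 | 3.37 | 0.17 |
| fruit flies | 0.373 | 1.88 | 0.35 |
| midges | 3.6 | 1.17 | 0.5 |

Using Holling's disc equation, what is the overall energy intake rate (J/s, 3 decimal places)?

R = Σλ_iE_i / (1 + Σλ_ih_i)
Numerator: 0.161×5.13 + 0.17×1.3 + 0.35×0.373 + 0.5×3.6 = 2.977
Denominator: 1 + 0.161×4.57 + 0.17×3.37 + 0.35×1.88 + 0.5×1.17 = 3.552
R = 2.977/3.552 = 0.8383 J/s

0.838 J/s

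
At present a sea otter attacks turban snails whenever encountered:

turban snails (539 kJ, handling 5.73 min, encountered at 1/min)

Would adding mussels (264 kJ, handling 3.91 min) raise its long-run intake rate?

No

Intake rate on the current diet: R = (1×539) / (1 + 1×5.73) = 539/6.73 = 80.09 kJ/min.
mussels: E/h = 264/3.91 = 67.52 kJ/min.
Since 67.52 < R, time spent handling mussels is better spent searching.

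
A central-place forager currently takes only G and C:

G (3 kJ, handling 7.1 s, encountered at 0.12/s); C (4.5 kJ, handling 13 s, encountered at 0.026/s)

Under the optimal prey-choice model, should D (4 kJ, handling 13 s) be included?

Intake rate on the current diet: R = (0.12×3 + 0.026×4.5) / (1 + 0.12×7.1 + 0.026×13) = 0.477/2.19 = 0.2178 kJ/s.
D: E/h = 4/13 = 0.3077 kJ/s.
Since 0.3077 > R, including D increases the long-run rate.

Yes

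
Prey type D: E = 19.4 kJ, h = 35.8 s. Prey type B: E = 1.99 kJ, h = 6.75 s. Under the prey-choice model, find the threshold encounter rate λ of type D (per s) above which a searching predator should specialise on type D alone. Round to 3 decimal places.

0.033 per s

Drop type B once their profitability E₂/h₂ falls below the rate achievable on type D alone: E₂/h₂ = λE₁/(1 + λh₁).
Solve for λ: λE₁h₂ = E₂(1 + λh₁) → λ(E₁h₂ − E₂h₁) = E₂ → λ = E₂/(E₁h₂ − E₂h₁).
λ = 1.99/(19.4×6.75 − 1.99×35.8) = 1.99/59.71 = 0.03333 per s.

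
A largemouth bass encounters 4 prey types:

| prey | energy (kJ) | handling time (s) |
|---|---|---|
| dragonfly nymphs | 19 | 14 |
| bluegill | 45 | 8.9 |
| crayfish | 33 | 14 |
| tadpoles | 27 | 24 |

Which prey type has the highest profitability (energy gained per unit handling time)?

In descending order of E/h:
bluegill: 45/8.9 = 5.06 kJ/s
crayfish: 33/14 = 2.36 kJ/s
dragonfly nymphs: 19/14 = 1.36 kJ/s
tadpoles: 27/24 = 1.12 kJ/s

bluegill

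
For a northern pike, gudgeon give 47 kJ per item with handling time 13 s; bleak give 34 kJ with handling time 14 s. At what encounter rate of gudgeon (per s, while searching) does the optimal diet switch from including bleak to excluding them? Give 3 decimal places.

At the threshold, the rate on gudgeon alone equals the profitability of bleak: λ·47/(1 + λ·13) = 34/14 = 2.429.
Rearranging, λ(47 − 2.429×13) = 2.429, so λ = 2.429/15.43 = 0.1574 per s.

0.157 per s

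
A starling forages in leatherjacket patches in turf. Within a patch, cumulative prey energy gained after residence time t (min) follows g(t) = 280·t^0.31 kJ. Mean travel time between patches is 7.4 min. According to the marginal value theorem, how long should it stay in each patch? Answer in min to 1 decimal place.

Optimal t* satisfies g'(t*) = g(t*)/(T + t*).
g'(t) = 0.31·280·t^-0.69. Setting 0.31·280·t^-0.69 = 280·t^0.31/(7.4+t) gives 0.31(7.4+t) = t, so 0.69·t = 0.31×7.4.
t* = 0.31×7.4/0.69 = 3.325 min.

3.3 min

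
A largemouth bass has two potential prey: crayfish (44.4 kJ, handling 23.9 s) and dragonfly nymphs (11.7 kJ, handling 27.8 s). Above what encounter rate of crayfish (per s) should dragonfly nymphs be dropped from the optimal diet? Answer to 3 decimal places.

0.012 per s

At the threshold, the rate on crayfish alone equals the profitability of dragonfly nymphs: λ·44.4/(1 + λ·23.9) = 11.7/27.8 = 0.4209.
Rearranging, λ(44.4 − 0.4209×23.9) = 0.4209, so λ = 0.4209/34.34 = 0.01226 per s.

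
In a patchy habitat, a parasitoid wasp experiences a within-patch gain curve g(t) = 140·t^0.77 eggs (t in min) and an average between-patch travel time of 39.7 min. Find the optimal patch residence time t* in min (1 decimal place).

Maximise g(t)/(T+t): set derivative to zero → g'(t)(T+t) = g(t).
g'(t) = 0.77·140·t^-0.23. Setting 0.77·140·t^-0.23 = 140·t^0.77/(39.7+t) gives 0.77(39.7+t) = t, so 0.23·t = 0.77×39.7.
t* = 0.77×39.7/0.23 = 132.9 min.

132.9 min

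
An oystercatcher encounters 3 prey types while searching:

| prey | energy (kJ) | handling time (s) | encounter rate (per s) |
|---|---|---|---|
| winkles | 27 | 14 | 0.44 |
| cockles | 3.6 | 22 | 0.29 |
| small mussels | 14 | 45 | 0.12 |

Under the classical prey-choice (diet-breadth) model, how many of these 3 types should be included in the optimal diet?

1

Profitabilities (E/h, kJ/s): winkles 1.93, small mussels 0.311, cockles 0.164. Add prey in this order while the next type's profitability exceeds the intake rate on those already taken.
Rate on top 1: 1.659. small mussels: 0.311 < 1.659 → exclude; stop.
Optimal diet: winkles — 1 of 3 types.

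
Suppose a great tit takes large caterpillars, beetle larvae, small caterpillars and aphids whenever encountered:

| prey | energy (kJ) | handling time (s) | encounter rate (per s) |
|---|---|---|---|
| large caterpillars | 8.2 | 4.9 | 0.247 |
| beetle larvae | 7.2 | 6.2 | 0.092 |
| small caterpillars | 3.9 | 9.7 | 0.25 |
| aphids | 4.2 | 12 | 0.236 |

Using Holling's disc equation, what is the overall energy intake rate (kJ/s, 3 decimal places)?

0.579 kJ/s

R = (0.247×8.2 + 0.092×7.2 + 0.25×3.9 + 0.236×4.2) / (1 + 0.247×4.9 + 0.092×6.2 + 0.25×9.7 + 0.236×12) = 4.654/8.038 = 0.579 kJ/s.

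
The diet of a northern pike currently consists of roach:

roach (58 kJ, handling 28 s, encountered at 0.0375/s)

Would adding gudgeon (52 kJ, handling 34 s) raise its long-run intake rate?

Yes

Intake rate on the current diet: R = (0.0375×58) / (1 + 0.0375×28) = 2.175/2.05 = 1.061 kJ/s.
gudgeon: E/h = 52/34 = 1.529 kJ/s.
1.529 > 1.061, so adding gudgeon raises the average — include it.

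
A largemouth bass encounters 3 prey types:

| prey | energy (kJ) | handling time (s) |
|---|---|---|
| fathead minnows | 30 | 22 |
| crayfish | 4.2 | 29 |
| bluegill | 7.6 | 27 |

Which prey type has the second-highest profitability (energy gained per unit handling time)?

bluegill

Profitability E/h (kJ/s): fathead minnows = 30/22 = 1.36, crayfish = 4.2/29 = 0.145, bluegill = 7.6/27 = 0.281.
Ranked: fathead minnows > bluegill > crayfish.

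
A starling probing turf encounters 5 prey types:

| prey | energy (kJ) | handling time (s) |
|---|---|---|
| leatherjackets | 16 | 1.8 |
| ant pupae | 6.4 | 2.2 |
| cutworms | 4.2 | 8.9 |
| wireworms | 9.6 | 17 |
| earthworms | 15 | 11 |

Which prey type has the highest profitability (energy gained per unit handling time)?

In descending order of E/h:
leatherjackets: 16/1.8 = 8.89 kJ/s
ant pupae: 6.4/2.2 = 2.91 kJ/s
earthworms: 15/11 = 1.36 kJ/s
wireworms: 9.6/17 = 0.565 kJ/s
cutworms: 4.2/8.9 = 0.472 kJ/s

leatherjackets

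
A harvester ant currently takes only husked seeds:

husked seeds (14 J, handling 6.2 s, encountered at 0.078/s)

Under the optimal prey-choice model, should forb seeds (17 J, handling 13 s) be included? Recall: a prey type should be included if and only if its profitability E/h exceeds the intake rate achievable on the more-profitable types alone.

Yes

On husked seeds alone, R = ΣλE/(1+Σλh) = 1.092/1.484 = 0.736 J/s.
Profitability of forb seeds: 17/13 = 1.308 J/s.
Since 1.308 > R, including forb seeds increases the long-run rate.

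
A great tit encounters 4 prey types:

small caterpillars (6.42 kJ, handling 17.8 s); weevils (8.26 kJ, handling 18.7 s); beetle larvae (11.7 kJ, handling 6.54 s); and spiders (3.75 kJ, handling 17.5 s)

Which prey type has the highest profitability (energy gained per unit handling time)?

In descending order of E/h:
beetle larvae: 11.7/6.54 = 1.79 kJ/s
weevils: 8.26/18.7 = 0.442 kJ/s
small caterpillars: 6.42/17.8 = 0.361 kJ/s
spiders: 3.75/17.5 = 0.214 kJ/s

beetle larvae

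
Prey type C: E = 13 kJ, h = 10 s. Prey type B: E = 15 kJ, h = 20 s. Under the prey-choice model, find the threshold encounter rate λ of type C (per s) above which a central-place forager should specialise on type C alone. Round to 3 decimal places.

Drop type B once their profitability E₂/h₂ falls below the rate achievable on type C alone: E₂/h₂ = λE₁/(1 + λh₁).
Solve for λ: λE₁h₂ = E₂(1 + λh₁) → λ(E₁h₂ − E₂h₁) = E₂ → λ = E₂/(E₁h₂ − E₂h₁).
λ = 15/(13×20 − 15×10) = 15/110 = 0.1364 per s.

0.136 per s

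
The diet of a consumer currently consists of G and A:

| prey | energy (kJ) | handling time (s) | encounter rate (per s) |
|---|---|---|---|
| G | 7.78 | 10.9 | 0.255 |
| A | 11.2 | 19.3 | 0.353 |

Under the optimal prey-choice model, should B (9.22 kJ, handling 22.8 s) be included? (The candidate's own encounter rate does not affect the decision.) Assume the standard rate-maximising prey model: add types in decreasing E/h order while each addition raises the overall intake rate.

No

Current rate: (0.255×7.78 + 0.353×11.2)/(1 + 0.255×10.9 + 0.353×19.3) = 0.5605 kJ/s.
B: E/h = 9.22/22.8 = 0.4044 kJ/s.
0.4044 < 0.5605, so adding B would lower the average — exclude it.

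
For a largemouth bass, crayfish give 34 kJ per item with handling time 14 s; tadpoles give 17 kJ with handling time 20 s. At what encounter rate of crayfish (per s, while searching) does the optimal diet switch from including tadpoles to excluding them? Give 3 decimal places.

Drop tadpoles once their profitability E₂/h₂ falls below the rate achievable on crayfish alone: E₂/h₂ = λE₁/(1 + λh₁).
Solve for λ: λE₁h₂ = E₂(1 + λh₁) → λ(E₁h₂ − E₂h₁) = E₂ → λ = E₂/(E₁h₂ − E₂h₁).
λ = 17/(34×20 − 17×14) = 17/442 = 0.03846 per s.

0.038 per s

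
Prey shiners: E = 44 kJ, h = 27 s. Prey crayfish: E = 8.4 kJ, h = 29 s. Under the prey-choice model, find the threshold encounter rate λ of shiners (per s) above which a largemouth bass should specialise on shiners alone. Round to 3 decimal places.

0.008 per s

Drop crayfish once their profitability E₂/h₂ falls below the rate achievable on shiners alone: E₂/h₂ = λE₁/(1 + λh₁).
Solve for λ: λE₁h₂ = E₂(1 + λh₁) → λ(E₁h₂ − E₂h₁) = E₂ → λ = E₂/(E₁h₂ − E₂h₁).
λ = 8.4/(44×29 − 8.4×27) = 8.4/1049 = 0.008006 per s.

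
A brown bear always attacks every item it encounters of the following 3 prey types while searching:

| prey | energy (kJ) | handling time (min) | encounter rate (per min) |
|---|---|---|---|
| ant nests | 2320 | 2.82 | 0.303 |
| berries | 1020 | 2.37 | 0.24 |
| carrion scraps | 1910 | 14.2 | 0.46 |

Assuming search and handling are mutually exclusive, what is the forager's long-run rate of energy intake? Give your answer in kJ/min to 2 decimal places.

Energy encountered per unit search time: 0.303×2320 + 0.24×1020 + 0.46×1910 = 1826 kJ/min.
Handling time per unit search time: 0.303×2.82 + 0.24×2.37 + 0.46×14.2 = 7.955.
Rate = 1826/(1 + 7.955) = 203.9 kJ/min.

203.94 kJ/min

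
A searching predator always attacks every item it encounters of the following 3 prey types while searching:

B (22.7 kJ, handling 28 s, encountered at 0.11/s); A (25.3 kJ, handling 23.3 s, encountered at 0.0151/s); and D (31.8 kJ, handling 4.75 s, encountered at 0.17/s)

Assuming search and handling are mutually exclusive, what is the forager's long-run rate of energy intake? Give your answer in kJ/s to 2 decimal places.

Energy encountered per unit search time: 0.11×22.7 + 0.0151×25.3 + 0.17×31.8 = 8.285 kJ/s.
Handling time per unit search time: 0.11×28 + 0.0151×23.3 + 0.17×4.75 = 4.239.
Rate = 8.285/(1 + 4.239) = 1.581 kJ/s.

1.58 kJ/s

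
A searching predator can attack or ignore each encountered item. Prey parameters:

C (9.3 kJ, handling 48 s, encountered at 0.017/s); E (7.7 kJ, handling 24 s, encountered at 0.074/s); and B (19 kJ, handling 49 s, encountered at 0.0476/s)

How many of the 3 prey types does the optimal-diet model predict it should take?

Profitabilities (E/h, kJ/s): B 0.388, E 0.321, C 0.194. Add prey in this order while the next type's profitability exceeds the intake rate on those already taken.
Rate on top 1: 0.2714. E: 0.321 > 0.2714 → include.
Rate on top 2: 0.2886. C: 0.194 < 0.2886 → exclude; stop.
Optimal diet: B, E — 2 of 3 types.

2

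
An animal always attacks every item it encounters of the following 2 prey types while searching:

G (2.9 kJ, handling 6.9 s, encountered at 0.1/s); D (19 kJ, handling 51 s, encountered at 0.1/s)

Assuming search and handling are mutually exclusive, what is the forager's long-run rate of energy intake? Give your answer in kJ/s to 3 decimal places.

0.323 kJ/s

R = Σλ_iE_i / (1 + Σλ_ih_i)
Numerator: 0.1×2.9 + 0.1×19 = 2.19
Denominator: 1 + 0.1×6.9 + 0.1×51 = 6.79
R = 2.19/6.79 = 0.3225 kJ/s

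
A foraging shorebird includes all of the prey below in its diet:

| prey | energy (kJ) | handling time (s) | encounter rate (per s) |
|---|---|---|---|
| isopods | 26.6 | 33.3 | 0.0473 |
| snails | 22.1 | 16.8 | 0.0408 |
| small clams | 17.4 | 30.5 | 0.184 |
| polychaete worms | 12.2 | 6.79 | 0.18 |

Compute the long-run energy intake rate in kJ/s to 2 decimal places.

Energy encountered per unit search time: 0.0473×26.6 + 0.0408×22.1 + 0.184×17.4 + 0.18×12.2 = 7.557 kJ/s.
Handling time per unit search time: 0.0473×33.3 + 0.0408×16.8 + 0.184×30.5 + 0.18×6.79 = 9.095.
Rate = 7.557/(1 + 9.095) = 0.7487 kJ/s.

0.75 kJ/s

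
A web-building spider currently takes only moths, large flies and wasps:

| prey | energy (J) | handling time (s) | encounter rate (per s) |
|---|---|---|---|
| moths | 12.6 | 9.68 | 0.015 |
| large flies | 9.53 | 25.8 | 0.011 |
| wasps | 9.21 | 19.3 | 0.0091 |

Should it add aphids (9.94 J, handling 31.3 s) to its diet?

Yes

Current rate: (0.015×12.6 + 0.011×9.53 + 0.0091×9.21)/(1 + 0.015×9.68 + 0.011×25.8 + 0.0091×19.3) = 0.2353 J/s.
Profitability of aphids: 9.94/31.3 = 0.3176 J/s.
Since 0.3176 > R, including aphids increases the long-run rate.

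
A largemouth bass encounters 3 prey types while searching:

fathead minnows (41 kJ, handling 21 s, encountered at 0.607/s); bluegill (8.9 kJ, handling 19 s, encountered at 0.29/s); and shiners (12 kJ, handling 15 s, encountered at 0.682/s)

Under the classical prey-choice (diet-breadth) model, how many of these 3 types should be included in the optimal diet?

1

Rank by E/h (kJ/s): fathead minnows 1.95, shiners 0.8, bluegill 0.468. Include each in turn until the next type's E/h falls below the running intake rate.
Rate on top 1: 1.81. shiners: 0.8 < 1.81 → exclude; stop.
Optimal diet: fathead minnows — 1 of 3 types.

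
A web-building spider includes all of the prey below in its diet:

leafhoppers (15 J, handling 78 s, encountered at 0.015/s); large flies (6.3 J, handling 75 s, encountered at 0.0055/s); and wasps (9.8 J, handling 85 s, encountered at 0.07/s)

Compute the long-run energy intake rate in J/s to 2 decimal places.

R = Σλ_iE_i / (1 + Σλ_ih_i)
Numerator: 0.015×15 + 0.0055×6.3 + 0.07×9.8 = 0.9457
Denominator: 1 + 0.015×78 + 0.0055×75 + 0.07×85 = 8.532
R = 0.9457/8.532 = 0.1108 J/s

0.11 J/s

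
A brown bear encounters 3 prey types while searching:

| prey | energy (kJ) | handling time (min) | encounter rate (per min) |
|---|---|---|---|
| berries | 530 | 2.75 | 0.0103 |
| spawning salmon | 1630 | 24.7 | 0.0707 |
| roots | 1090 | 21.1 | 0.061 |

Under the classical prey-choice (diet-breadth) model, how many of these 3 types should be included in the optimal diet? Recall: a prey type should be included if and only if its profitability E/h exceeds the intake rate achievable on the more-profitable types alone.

Profitabilities (E/h, kJ/min): berries 193, spawning salmon 66, roots 51.7. Add prey in this order while the next type's profitability exceeds the intake rate on those already taken.
Rate on top 1: 5.309. spawning salmon: 66 > 5.309 → include.
Rate on top 2: 43.5. roots: 51.7 > 43.5 → include.
Optimal diet: berries, spawning salmon, roots — 3 of 3 types.

3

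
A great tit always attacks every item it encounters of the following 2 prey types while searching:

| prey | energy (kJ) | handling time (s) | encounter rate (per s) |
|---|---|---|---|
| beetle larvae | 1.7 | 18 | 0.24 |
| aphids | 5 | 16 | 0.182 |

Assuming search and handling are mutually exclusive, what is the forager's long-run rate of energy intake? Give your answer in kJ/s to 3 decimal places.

R = Σλ_iE_i / (1 + Σλ_ih_i)
Numerator: 0.24×1.7 + 0.182×5 = 1.318
Denominator: 1 + 0.24×18 + 0.182×16 = 8.232
R = 1.318/8.232 = 0.1601 kJ/s

0.160 kJ/s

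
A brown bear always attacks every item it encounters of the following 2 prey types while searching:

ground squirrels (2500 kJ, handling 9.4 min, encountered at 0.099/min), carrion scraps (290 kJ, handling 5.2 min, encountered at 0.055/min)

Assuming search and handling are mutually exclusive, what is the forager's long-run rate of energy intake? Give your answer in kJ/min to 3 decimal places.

118.853 kJ/min

R = Σλ_iE_i / (1 + Σλ_ih_i)
Numerator: 0.099×2500 + 0.055×290 = 263.4
Denominator: 1 + 0.099×9.4 + 0.055×5.2 = 2.217
R = 263.4/2.217 = 118.9 kJ/min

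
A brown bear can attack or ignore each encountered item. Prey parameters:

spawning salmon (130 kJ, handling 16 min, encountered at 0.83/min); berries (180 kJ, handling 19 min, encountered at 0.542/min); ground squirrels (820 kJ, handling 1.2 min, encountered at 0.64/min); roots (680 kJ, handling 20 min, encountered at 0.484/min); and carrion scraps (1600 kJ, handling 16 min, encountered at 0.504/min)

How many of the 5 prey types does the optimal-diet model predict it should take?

1

E/h in descending order: ground squirrels 683, carrion scraps 100, roots 34, berries 9.47, spawning salmon 8.12 kJ/min. The optimal diet is the largest prefix of this list for which every included type satisfies E_i/h_i > R on the types above it.
Rate on top 1: 296.8. carrion scraps: 100 < 296.8 → exclude; stop.
Optimal diet: ground squirrels — 1 of 5 types.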